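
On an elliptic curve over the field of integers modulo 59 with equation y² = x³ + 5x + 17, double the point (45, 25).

tangent at (45, 25): λ = (3·45² + 5)/(2·25) ≡ 3/50. 50⁻¹ ≡ 13 (mod 59), so λ ≡ 3·13 ≡ 39.
  x = λ² - 45 - 45 = 1521 - 90 ≡ 15; y = λ·(45 - 15) - 25 ≡ 24. → (15, 24)

(15, 24)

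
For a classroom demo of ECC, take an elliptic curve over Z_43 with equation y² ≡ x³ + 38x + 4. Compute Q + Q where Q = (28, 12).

tangent at (28, 12): λ = (3·28² + 38)/(2·12) ≡ 25/24. 24⁻¹ ≡ 9 (mod 43), so λ ≡ 25·9 ≡ 10.
  x = λ² - 28 - 28 = 100 - 56 ≡ 1; y = λ·(28 - 1) - 12 ≡ 0. → (1, 0)

(1, 0)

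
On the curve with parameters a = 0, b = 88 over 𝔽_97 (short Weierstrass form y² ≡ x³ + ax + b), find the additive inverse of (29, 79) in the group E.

(29, 18)

-(29, 79) = (29, -79 mod 97) = (29, 18).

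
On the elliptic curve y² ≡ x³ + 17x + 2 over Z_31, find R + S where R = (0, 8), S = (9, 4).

(0, 8) + (9, 4). λ = (4 - 8)/(9 - 0) ≡ 27/9 mod 31. 9⁻¹ ≡ 7 (mod 31) since 9·7 = 63 ≡ 1, so λ ≡ 3.
  x = λ² - 0 - 9 = 9 - 9 ≡ 0; y = λ·(0 - 0) - 8 ≡ 23. → (0, 23)

(0, 23)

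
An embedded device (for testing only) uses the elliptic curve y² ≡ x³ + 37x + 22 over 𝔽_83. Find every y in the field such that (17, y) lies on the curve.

x³ + 37x + 22 = 5564 ≡ 3 (mod 83).
Square roots of 3 mod 83: 13 and 70 (since 13² = 169 ≡ 3).

13, 70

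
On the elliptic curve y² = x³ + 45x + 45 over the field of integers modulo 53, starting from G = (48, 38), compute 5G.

(39, 40)

Double-and-add on 5 = (101)₂. Start with G = (48, 38) for the leading 1-bit.
double: tangent at (48, 38): λ = (3·48² + 45)/(2·38) ≡ 14/23. 23⁻¹ ≡ 30 (mod 53), so λ ≡ 14·30 ≡ 49.
  x = λ² - 48 - 48 = 2401 - 96 ≡ 26; y = λ·(48 - 26) - 38 ≡ 33. → (26, 33)
double: tangent at (26, 33): λ = (3·26² + 45)/(2·33) ≡ 6/13. 13⁻¹ ≡ 49 (mod 53), so λ ≡ 6·49 ≡ 29.
  x = λ² - 26 - 26 = 841 - 52 ≡ 47; y = λ·(26 - 47) - 33 ≡ 47. → (47, 47)
add G: (47, 47) + (48, 38). λ = (38 - 47)/(48 - 47) ≡ 44/1 mod 53. 1⁻¹ ≡ 1 (mod 53) since 1·1 = 1 ≡ 1, so λ ≡ 44.
  x = λ² - 47 - 48 = 1936 - 95 ≡ 39; y = λ·(47 - 39) - 47 ≡ 40. → (39, 40)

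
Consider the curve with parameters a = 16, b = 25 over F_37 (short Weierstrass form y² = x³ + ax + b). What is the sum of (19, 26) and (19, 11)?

The two points share x = 19 and their y-coordinates satisfy 26 + 11 ≡ 0 (mod 37), so they are inverses. Their sum is ∞.

O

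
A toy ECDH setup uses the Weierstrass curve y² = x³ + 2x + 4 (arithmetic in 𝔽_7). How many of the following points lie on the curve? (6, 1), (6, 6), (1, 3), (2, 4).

3

(6, 1): 1² ≡ 1, rhs ≡ 1 → on.
(6, 6): 6² ≡ 1, rhs ≡ 1 → on.
(1, 3): 3² ≡ 2, rhs ≡ 0 → off.
(2, 4): 4² ≡ 2, rhs ≡ 2 → on.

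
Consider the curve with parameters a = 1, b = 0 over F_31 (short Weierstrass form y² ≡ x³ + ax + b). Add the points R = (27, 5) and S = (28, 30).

(27, 5) + (28, 30). λ = (30 - 5)/(28 - 27) ≡ 25/1 mod 31. 1⁻¹ ≡ 1 (mod 31) since 1·1 = 1 ≡ 1, so λ ≡ 25.
  x = λ² - 27 - 28 = 625 - 55 ≡ 12; y = λ·(27 - 12) - 5 ≡ 29. → (12, 29)

(12, 29)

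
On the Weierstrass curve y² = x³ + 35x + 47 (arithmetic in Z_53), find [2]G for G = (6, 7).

tangent at (6, 7): λ = (3·6² + 35)/(2·7) ≡ 37/14. 14⁻¹ ≡ 19 (mod 53) since 14·19 = 266 ≡ 1, so λ ≡ 37·19 ≡ 14.
  x = λ² - 6 - 6 = 196 - 12 ≡ 25; y = λ·(6 - 25) - 7 ≡ 45. → (25, 45)

(25, 45)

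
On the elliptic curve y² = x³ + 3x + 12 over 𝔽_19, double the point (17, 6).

(2, 8)

tangent at (17, 6): λ = (3·17² + 3)/(2·6) ≡ 15/12. 12⁻¹ ≡ 8 (mod 19) since 12·8 = 96 ≡ 1, so λ ≡ 15·8 ≡ 6.
  x = λ² - 17 - 17 = 36 - 34 ≡ 2; y = λ·(17 - 2) - 6 ≡ 8. → (2, 8)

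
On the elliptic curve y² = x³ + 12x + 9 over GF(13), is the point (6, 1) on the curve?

no

y² = 1² ≡ 1; x³ + 12x + 9 = 297 ≡ 11 (mod 13). 1 ≠ 11.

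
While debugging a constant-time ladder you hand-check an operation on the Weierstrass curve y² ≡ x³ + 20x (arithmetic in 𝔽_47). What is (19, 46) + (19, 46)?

tangent at (19, 46): λ = (3·19² + 20)/(2·46) ≡ 22/45. 45⁻¹ ≡ 23 (mod 47) since 45·23 = 1035 ≡ 1, so λ ≡ 22·23 ≡ 36.
  x = λ² - 19 - 19 = 1296 - 38 ≡ 36; y = λ·(19 - 36) - 46 ≡ 0. → (36, 0)

(36, 0)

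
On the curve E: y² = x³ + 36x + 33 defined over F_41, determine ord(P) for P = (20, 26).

2P: tangent at (20, 26): λ = (3·20² + 36)/(2·26) ≡ 6/11. 11⁻¹ ≡ 15 (mod 41) since 11·15 = 165 ≡ 1, so λ ≡ 6·15 ≡ 8.
  x = λ² - 20 - 20 = 64 - 40 ≡ 24; y = λ·(20 - 24) - 26 ≡ 24. → (24, 24)
3P: (24, 24) + (20, 26). λ = (26 - 24)/(20 - 24) ≡ 2/37 mod 41. 37⁻¹ ≡ 10 (mod 41), so λ ≡ 20.
  x = λ² - 24 - 20 = 400 - 44 ≡ 28; y = λ·(24 - 28) - 24 ≡ 19. → (28, 19)
4P: (28, 19) + (20, 26). λ = (26 - 19)/(20 - 28) ≡ 7/33 mod 41. 33⁻¹ ≡ 5 (mod 41), so λ ≡ 35.
  x = λ² - 28 - 20 = 1225 - 48 ≡ 29; y = λ·(28 - 29) - 19 ≡ 28. → (29, 28)
5P: (29, 28) + (20, 26). λ = (26 - 28)/(20 - 29) ≡ 39/32 mod 41. 32⁻¹ ≡ 9 (mod 41), so λ ≡ 23.
  x = λ² - 29 - 20 = 529 - 49 ≡ 29; y = λ·(29 - 29) - 28 ≡ 13. → (29, 13)
6P: (29, 13) + (20, 26). λ = (26 - 13)/(20 - 29) ≡ 13/32 mod 41. 32⁻¹ ≡ 9 (mod 41), so λ ≡ 35.
  x = λ² - 29 - 20 = 1225 - 49 ≡ 28; y = λ·(29 - 28) - 13 ≡ 22. → (28, 22)
7P: (28, 22) + (20, 26). λ = (26 - 22)/(20 - 28) ≡ 4/33 mod 41. 33⁻¹ ≡ 5 (mod 41) since 33·5 = 165 ≡ 1, so λ ≡ 20.
  x = λ² - 28 - 20 = 400 - 48 ≡ 24; y = λ·(28 - 24) - 22 ≡ 17. → (24, 17)
8P: (24, 17) + (20, 26). λ = (26 - 17)/(20 - 24) ≡ 9/37 mod 41. 37⁻¹ ≡ 10 (mod 41) since 37·10 = 370 ≡ 1, so λ ≡ 8.
  x = λ² - 24 - 20 = 64 - 44 ≡ 20; y = λ·(24 - 20) - 17 ≡ 15. → (20, 15)
9P: (20, 15) + (20, 26): same x and y₁ ≡ -y₂, so the sum is O.
9P = O, so the order is 9.

9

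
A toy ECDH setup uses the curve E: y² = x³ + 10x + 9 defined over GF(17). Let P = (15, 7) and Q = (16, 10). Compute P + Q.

(12, 2)

(15, 7) + (16, 10). λ = (10 - 7)/(16 - 15) ≡ 3/1 mod 17. 1⁻¹ ≡ 1 (mod 17) since 1·1 = 1 ≡ 1, so λ ≡ 3.
  x = λ² - 15 - 16 = 9 - 31 ≡ 12; y = λ·(15 - 12) - 7 ≡ 2. → (12, 2)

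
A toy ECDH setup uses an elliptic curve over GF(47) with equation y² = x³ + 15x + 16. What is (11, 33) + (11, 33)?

(31, 2)

tangent at (11, 33): λ = (3·11² + 15)/(2·33) ≡ 2/19. 19⁻¹ ≡ 5 (mod 47), so λ ≡ 2·5 ≡ 10.
  x = λ² - 11 - 11 = 100 - 22 ≡ 31; y = λ·(11 - 31) - 33 ≡ 2. → (31, 2)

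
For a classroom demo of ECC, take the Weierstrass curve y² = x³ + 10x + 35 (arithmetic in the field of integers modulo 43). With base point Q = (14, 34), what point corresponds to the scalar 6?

(36, 3)

Repeated addition: build up to 6Q.
2Q: tangent at (14, 34): λ = (3·14² + 10)/(2·34) ≡ 39/25. 25⁻¹ ≡ 31 (mod 43) since 25·31 = 775 ≡ 1, so λ ≡ 39·31 ≡ 5.
  x = λ² - 14 - 14 = 25 - 28 ≡ 40; y = λ·(14 - 40) - 34 ≡ 8. → (40, 8)
3Q: (40, 8) + (14, 34). λ = (34 - 8)/(14 - 40) ≡ 26/17 mod 43. 17⁻¹ ≡ 38 (mod 43), so λ ≡ 42.
  x = λ² - 40 - 14 = 1764 - 54 ≡ 33; y = λ·(40 - 33) - 8 ≡ 28. → (33, 28)
4Q: (33, 28) + (14, 34). λ = (34 - 28)/(14 - 33) ≡ 6/24 mod 43. 24⁻¹ ≡ 9 (mod 43), so λ ≡ 11.
  x = λ² - 33 - 14 = 121 - 47 ≡ 31; y = λ·(33 - 31) - 28 ≡ 37. → (31, 37)
5Q: (31, 37) + (14, 34). λ = (34 - 37)/(14 - 31) ≡ 40/26 mod 43. 26⁻¹ ≡ 5 (mod 43) since 26·5 = 130 ≡ 1, so λ ≡ 28.
  x = λ² - 31 - 14 = 784 - 45 ≡ 8; y = λ·(31 - 8) - 37 ≡ 5. → (8, 5)
6Q: (8, 5) + (14, 34). λ = (34 - 5)/(14 - 8) ≡ 29/6 mod 43. 6⁻¹ ≡ 36 (mod 43), so λ ≡ 12.
  x = λ² - 8 - 14 = 144 - 22 ≡ 36; y = λ·(8 - 36) - 5 ≡ 3. → (36, 3)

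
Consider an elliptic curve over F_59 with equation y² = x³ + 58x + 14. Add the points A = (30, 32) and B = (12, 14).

(18, 39)

(30, 32) + (12, 14). λ = (14 - 32)/(12 - 30) ≡ 41/41 mod 59. 41⁻¹ ≡ 36 (mod 59), so λ ≡ 1.
  x = λ² - 30 - 12 = 1 - 42 ≡ 18; y = λ·(30 - 18) - 32 ≡ 39. → (18, 39)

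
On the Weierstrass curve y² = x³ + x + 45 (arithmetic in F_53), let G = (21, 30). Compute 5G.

(44, 46)

Double-and-add on 5 = (101)₂. Start with G = (21, 30) for the leading 1-bit.
double: tangent at (21, 30): λ = (3·21² + 1)/(2·30) ≡ 52/7. 7⁻¹ ≡ 38 (mod 53), so λ ≡ 52·38 ≡ 15.
  x = λ² - 21 - 21 = 225 - 42 ≡ 24; y = λ·(21 - 24) - 30 ≡ 31. → (24, 31)
double: tangent at (24, 31): λ = (3·24² + 1)/(2·31) ≡ 33/9. 9⁻¹ ≡ 6 (mod 53), so λ ≡ 33·6 ≡ 39.
  x = λ² - 24 - 24 = 1521 - 48 ≡ 42; y = λ·(24 - 42) - 31 ≡ 9. → (42, 9)
add G: (42, 9) + (21, 30). λ = (30 - 9)/(21 - 42) ≡ 21/32 mod 53. 32⁻¹ ≡ 5 (mod 53), so λ ≡ 52.
  x = λ² - 42 - 21 = 2704 - 63 ≡ 44; y = λ·(42 - 44) - 9 ≡ 46. → (44, 46)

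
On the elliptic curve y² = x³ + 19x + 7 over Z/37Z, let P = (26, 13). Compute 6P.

Double-and-add on 6 = (110)₂. Start with P = (26, 13) for the leading 1-bit.
double: tangent at (26, 13): λ = (3·26² + 19)/(2·13) ≡ 12/26. 26⁻¹ ≡ 10 (mod 37) since 26·10 = 260 ≡ 1, so λ ≡ 12·10 ≡ 9.
  x = λ² - 26 - 26 = 81 - 52 ≡ 29; y = λ·(26 - 29) - 13 ≡ 34. → (29, 34)
add P: (29, 34) + (26, 13). λ = (13 - 34)/(26 - 29) ≡ 16/34 mod 37. 34⁻¹ ≡ 12 (mod 37) since 34·12 = 408 ≡ 1, so λ ≡ 7.
  x = λ² - 29 - 26 = 49 - 55 ≡ 31; y = λ·(29 - 31) - 34 ≡ 26. → (31, 26)
double: tangent at (31, 26): λ = (3·31² + 19)/(2·26) ≡ 16/15. 15⁻¹ ≡ 5 (mod 37), so λ ≡ 16·5 ≡ 6.
  x = λ² - 31 - 31 = 36 - 62 ≡ 11; y = λ·(31 - 11) - 26 ≡ 20. → (11, 20)

(11, 20)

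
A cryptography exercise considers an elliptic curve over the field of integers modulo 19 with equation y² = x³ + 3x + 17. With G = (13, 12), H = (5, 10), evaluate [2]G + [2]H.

(6, 2)

First 2G:
Repeated addition: build up to 2G.
2G: tangent at (13, 12): λ = (3·13² + 3)/(2·12) ≡ 16/5. 5⁻¹ ≡ 4 (mod 19), so λ ≡ 16·4 ≡ 7.
  x = λ² - 13 - 13 = 49 - 26 ≡ 4; y = λ·(13 - 4) - 12 ≡ 13. → (4, 13)
2G = (4, 13).
Next 2H:
Repeated addition: build up to 2H.
2H: tangent at (5, 10): λ = (3·5² + 3)/(2·10) ≡ 2/1. 1⁻¹ ≡ 1 (mod 19) since 1·1 = 1 ≡ 1, so λ ≡ 2·1 ≡ 2.
  x = λ² - 5 - 5 = 4 - 10 ≡ 13; y = λ·(5 - 13) - 10 ≡ 12. → (13, 12)
2H = (13, 12).
Finally 2G + 2H:
(4, 13) + (13, 12). λ = (12 - 13)/(13 - 4) ≡ 18/9 mod 19. 9⁻¹ ≡ 17 (mod 19) since 9·17 = 153 ≡ 1, so λ ≡ 2.
  x = λ² - 4 - 13 = 4 - 17 ≡ 6; y = λ·(4 - 6) - 13 ≡ 2. → (6, 2)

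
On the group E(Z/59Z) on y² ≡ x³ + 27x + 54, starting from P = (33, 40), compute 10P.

Double-and-add on 10 = (1010)₂. Start with P = (33, 40) for the leading 1-bit.
double: tangent at (33, 40): λ = (3·33² + 27)/(2·40) ≡ 49/21. 21⁻¹ ≡ 45 (mod 59), so λ ≡ 49·45 ≡ 22.
  x = λ² - 33 - 33 = 484 - 66 ≡ 5; y = λ·(33 - 5) - 40 ≡ 45. → (5, 45)
double: tangent at (5, 45): λ = (3·5² + 27)/(2·45) ≡ 43/31. 31⁻¹ ≡ 40 (mod 59) since 31·40 = 1240 ≡ 1, so λ ≡ 43·40 ≡ 9.
  x = λ² - 5 - 5 = 81 - 10 ≡ 12; y = λ·(5 - 12) - 45 ≡ 10. → (12, 10)
add P: (12, 10) + (33, 40). λ = (40 - 10)/(33 - 12) ≡ 30/21 mod 59. 21⁻¹ ≡ 45 (mod 59) since 21·45 = 945 ≡ 1, so λ ≡ 52.
  x = λ² - 12 - 33 = 2704 - 45 ≡ 4; y = λ·(12 - 4) - 10 ≡ 52. → (4, 52)
double: tangent at (4, 52): λ = (3·4² + 27)/(2·52) ≡ 16/45. 45⁻¹ ≡ 21 (mod 59), so λ ≡ 16·21 ≡ 41.
  x = λ² - 4 - 4 = 1681 - 8 ≡ 21; y = λ·(4 - 21) - 52 ≡ 18. → (21, 18)

(21, 18)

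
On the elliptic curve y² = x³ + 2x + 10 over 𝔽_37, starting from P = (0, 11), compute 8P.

O

Double-and-add on 8 = (1000)₂. Start with P = (0, 11) for the leading 1-bit.
double: tangent at (0, 11): λ = (3·0² + 2)/(2·11) ≡ 2/22. 22⁻¹ ≡ 32 (mod 37) since 22·32 = 704 ≡ 1, so λ ≡ 2·32 ≡ 27.
  x = λ² - 0 - 0 = 729 - 0 ≡ 26; y = λ·(0 - 26) - 11 ≡ 27. → (26, 27)
double: tangent at (26, 27): λ = (3·26² + 2)/(2·27) ≡ 32/17. 17⁻¹ ≡ 24 (mod 37), so λ ≡ 32·24 ≡ 28.
  x = λ² - 26 - 26 = 784 - 52 ≡ 29; y = λ·(26 - 29) - 27 ≡ 0. → (29, 0)
double: (29, 0) + (29, 0): same x and y₁ ≡ -y₂, so the sum is 𝒪.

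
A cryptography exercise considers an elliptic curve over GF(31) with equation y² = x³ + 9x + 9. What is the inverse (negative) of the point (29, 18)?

-(29, 18) = (29, -18 mod 31) = (29, 13).

(29, 13)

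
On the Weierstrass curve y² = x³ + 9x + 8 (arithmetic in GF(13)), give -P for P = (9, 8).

(9, 5)

-(9, 8) = (9, -8 mod 13) = (9, 5).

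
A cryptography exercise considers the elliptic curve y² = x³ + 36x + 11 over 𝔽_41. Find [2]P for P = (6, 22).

tangent at (6, 22): λ = (3·6² + 36)/(2·22) ≡ 21/3. 3⁻¹ ≡ 14 (mod 41) since 3·14 = 42 ≡ 1, so λ ≡ 21·14 ≡ 7.
  x = λ² - 6 - 6 = 49 - 12 ≡ 37; y = λ·(6 - 37) - 22 ≡ 7. → (37, 7)

(37, 7)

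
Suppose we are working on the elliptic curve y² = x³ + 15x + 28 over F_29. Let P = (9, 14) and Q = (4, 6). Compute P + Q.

(0, 12)

(9, 14) + (4, 6). λ = (6 - 14)/(4 - 9) ≡ 21/24 mod 29. 24⁻¹ ≡ 23 (mod 29), so λ ≡ 19.
  x = λ² - 9 - 4 = 361 - 13 ≡ 0; y = λ·(9 - 0) - 14 ≡ 12. → (0, 12)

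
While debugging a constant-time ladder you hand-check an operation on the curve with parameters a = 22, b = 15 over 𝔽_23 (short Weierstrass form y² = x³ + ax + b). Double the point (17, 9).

(21, 3)

tangent at (17, 9): λ = (3·17² + 22)/(2·9) ≡ 15/18. 18⁻¹ ≡ 9 (mod 23) since 18·9 = 162 ≡ 1, so λ ≡ 15·9 ≡ 20.
  x = λ² - 17 - 17 = 400 - 34 ≡ 21; y = λ·(17 - 21) - 9 ≡ 3. → (21, 3)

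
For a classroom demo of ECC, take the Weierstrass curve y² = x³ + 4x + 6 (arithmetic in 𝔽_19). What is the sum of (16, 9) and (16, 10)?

The two points share x = 16 and their y-coordinates satisfy 9 + 10 ≡ 0 (mod 19), so they are inverses. Their sum is 𝒪.

O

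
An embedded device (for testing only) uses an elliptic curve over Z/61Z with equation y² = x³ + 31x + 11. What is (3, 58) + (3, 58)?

tangent at (3, 58): λ = (3·3² + 31)/(2·58) ≡ 58/55. 55⁻¹ ≡ 10 (mod 61), so λ ≡ 58·10 ≡ 31.
  x = λ² - 3 - 3 = 961 - 6 ≡ 40; y = λ·(3 - 40) - 58 ≡ 15. → (40, 15)

(40, 15)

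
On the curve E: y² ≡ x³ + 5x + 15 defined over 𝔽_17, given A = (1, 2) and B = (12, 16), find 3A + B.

First 3A:
Repeated addition: build up to 3A.
2A: tangent at (1, 2): λ = (3·1² + 5)/(2·2) ≡ 8/4. 4⁻¹ ≡ 13 (mod 17), so λ ≡ 8·13 ≡ 2.
  x = λ² - 1 - 1 = 4 - 2 ≡ 2; y = λ·(1 - 2) - 2 ≡ 13. → (2, 13)
3A: (2, 13) + (1, 2). λ = (2 - 13)/(1 - 2) ≡ 6/16 mod 17. 16⁻¹ ≡ 16 (mod 17), so λ ≡ 11.
  x = λ² - 2 - 1 = 121 - 3 ≡ 16; y = λ·(2 - 16) - 13 ≡ 3. → (16, 3)
3A = (16, 3).
Finally 3A + B:
(16, 3) + (12, 16). λ = (16 - 3)/(12 - 16) ≡ 13/13 mod 17. 13⁻¹ ≡ 4 (mod 17), so λ ≡ 1.
  x = λ² - 16 - 12 = 1 - 28 ≡ 7; y = λ·(16 - 7) - 3 ≡ 6. → (7, 6)

(7, 6)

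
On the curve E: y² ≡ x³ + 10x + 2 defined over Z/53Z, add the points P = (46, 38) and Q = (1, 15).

(46, 38) + (1, 15). λ = (15 - 38)/(1 - 46) ≡ 30/8 mod 53. 8⁻¹ ≡ 20 (mod 53), so λ ≡ 17.
  x = λ² - 46 - 1 = 289 - 47 ≡ 30; y = λ·(46 - 30) - 38 ≡ 22. → (30, 22)

(30, 22)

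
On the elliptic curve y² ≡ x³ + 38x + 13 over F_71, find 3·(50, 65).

Write G = (50, 65).
Repeated addition: build up to 3G.
2G: tangent at (50, 65): λ = (3·50² + 38)/(2·65) ≡ 12/59. 59⁻¹ ≡ 65 (mod 71) since 59·65 = 3835 ≡ 1, so λ ≡ 12·65 ≡ 70.
  x = λ² - 50 - 50 = 4900 - 100 ≡ 43; y = λ·(50 - 43) - 65 ≡ 70. → (43, 70)
3G: (43, 70) + (50, 65). λ = (65 - 70)/(50 - 43) ≡ 66/7 mod 71. 7⁻¹ ≡ 61 (mod 71) since 7·61 = 427 ≡ 1, so λ ≡ 50.
  x = λ² - 43 - 50 = 2500 - 93 ≡ 64; y = λ·(43 - 64) - 70 ≡ 16. → (64, 16)

(64, 16)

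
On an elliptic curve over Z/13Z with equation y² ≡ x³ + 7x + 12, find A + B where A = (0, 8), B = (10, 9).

(0, 8) + (10, 9). λ = (9 - 8)/(10 - 0) ≡ 1/10 mod 13. 10⁻¹ ≡ 4 (mod 13), so λ ≡ 4.
  x = λ² - 0 - 10 = 16 - 10 ≡ 6; y = λ·(0 - 6) - 8 ≡ 7. → (6, 7)

(6, 7)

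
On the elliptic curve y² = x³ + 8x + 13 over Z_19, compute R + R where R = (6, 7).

tangent at (6, 7): λ = (3·6² + 8)/(2·7) ≡ 2/14. 14⁻¹ ≡ 15 (mod 19) since 14·15 = 210 ≡ 1, so λ ≡ 2·15 ≡ 11.
  x = λ² - 6 - 6 = 121 - 12 ≡ 14; y = λ·(6 - 14) - 7 ≡ 0. → (14, 0)

(14, 0)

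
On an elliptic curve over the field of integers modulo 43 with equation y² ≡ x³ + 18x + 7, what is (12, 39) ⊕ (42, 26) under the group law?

(12, 39) + (42, 26). λ = (26 - 39)/(42 - 12) ≡ 30/30 mod 43. 30⁻¹ ≡ 33 (mod 43), so λ ≡ 1.
  x = λ² - 12 - 42 = 1 - 54 ≡ 33; y = λ·(12 - 33) - 39 ≡ 26. → (33, 26)

(33, 26)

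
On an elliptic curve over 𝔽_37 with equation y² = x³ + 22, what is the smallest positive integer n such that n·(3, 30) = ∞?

7

2P: tangent at (3, 30): λ = (3·3² + 0)/(2·30) ≡ 27/23. 23⁻¹ ≡ 29 (mod 37), so λ ≡ 27·29 ≡ 6.
  x = λ² - 3 - 3 = 36 - 6 ≡ 30; y = λ·(3 - 30) - 30 ≡ 30. → (30, 30)
3P: (30, 30) + (3, 30). λ = (30 - 30)/(3 - 30) ≡ 0/10 mod 37. 10⁻¹ ≡ 26 (mod 37), so λ ≡ 0.
  x = λ² - 30 - 3 = 0 - 33 ≡ 4; y = λ·(30 - 4) - 30 ≡ 7. → (4, 7)
4P: (4, 7) + (3, 30). λ = (30 - 7)/(3 - 4) ≡ 23/36 mod 37. 36⁻¹ ≡ 36 (mod 37) since 36·36 = 1296 ≡ 1, so λ ≡ 14.
  x = λ² - 4 - 3 = 196 - 7 ≡ 4; y = λ·(4 - 4) - 7 ≡ 30. → (4, 30)
5P: (4, 30) + (3, 30). λ = (30 - 30)/(3 - 4) ≡ 0/36 mod 37. 36⁻¹ ≡ 36 (mod 37), so λ ≡ 0.
  x = λ² - 4 - 3 = 0 - 7 ≡ 30; y = λ·(4 - 30) - 30 ≡ 7. → (30, 7)
6P: (30, 7) + (3, 30). λ = (30 - 7)/(3 - 30) ≡ 23/10 mod 37. 10⁻¹ ≡ 26 (mod 37) since 10·26 = 260 ≡ 1, so λ ≡ 6.
  x = λ² - 30 - 3 = 36 - 33 ≡ 3; y = λ·(30 - 3) - 7 ≡ 7. → (3, 7)
7P: (3, 7) + (3, 30): same x and y₁ ≡ -y₂, so the sum is ∞.
7P = ∞, so the order is 7.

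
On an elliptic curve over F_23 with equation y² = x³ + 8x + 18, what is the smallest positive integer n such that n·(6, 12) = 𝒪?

2P: tangent at (6, 12): λ = (3·6² + 8)/(2·12) ≡ 1/1. 1⁻¹ ≡ 1 (mod 23) since 1·1 = 1 ≡ 1, so λ ≡ 1·1 ≡ 1.
  x = λ² - 6 - 6 = 1 - 12 ≡ 12; y = λ·(6 - 12) - 12 ≡ 5. → (12, 5)
3P: (12, 5) + (6, 12). λ = (12 - 5)/(6 - 12) ≡ 7/17 mod 23. 17⁻¹ ≡ 19 (mod 23) since 17·19 = 323 ≡ 1, so λ ≡ 18.
  x = λ² - 12 - 6 = 324 - 18 ≡ 7; y = λ·(12 - 7) - 5 ≡ 16. → (7, 16)
4P: (7, 16) + (6, 12). λ = (12 - 16)/(6 - 7) ≡ 19/22 mod 23. 22⁻¹ ≡ 22 (mod 23) since 22·22 = 484 ≡ 1, so λ ≡ 4.
  x = λ² - 7 - 6 = 16 - 13 ≡ 3; y = λ·(7 - 3) - 16 ≡ 0. → (3, 0)
5P: (3, 0) + (6, 12). λ = (12 - 0)/(6 - 3) ≡ 12/3 mod 23. 3⁻¹ ≡ 8 (mod 23), so λ ≡ 4.
  x = λ² - 3 - 6 = 16 - 9 ≡ 7; y = λ·(3 - 7) - 0 ≡ 7. → (7, 7)
6P: (7, 7) + (6, 12). λ = (12 - 7)/(6 - 7) ≡ 5/22 mod 23. 22⁻¹ ≡ 22 (mod 23), so λ ≡ 18.
  x = λ² - 7 - 6 = 324 - 13 ≡ 12; y = λ·(7 - 12) - 7 ≡ 18. → (12, 18)
7P: (12, 18) + (6, 12). λ = (12 - 18)/(6 - 12) ≡ 17/17 mod 23. 17⁻¹ ≡ 19 (mod 23) since 17·19 = 323 ≡ 1, so λ ≡ 1.
  x = λ² - 12 - 6 = 1 - 18 ≡ 6; y = λ·(12 - 6) - 18 ≡ 11. → (6, 11)
8P: (6, 11) + (6, 12): same x and y₁ ≡ -y₂, so the sum is 𝒪.
8P = 𝒪, so the order is 8.

8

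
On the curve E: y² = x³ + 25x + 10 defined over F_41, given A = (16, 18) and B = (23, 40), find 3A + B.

(37, 16)

First 3A:
Repeated addition: build up to 3A.
2A: tangent at (16, 18): λ = (3·16² + 25)/(2·18) ≡ 14/36. 36⁻¹ ≡ 8 (mod 41) since 36·8 = 288 ≡ 1, so λ ≡ 14·8 ≡ 30.
  x = λ² - 16 - 16 = 900 - 32 ≡ 7; y = λ·(16 - 7) - 18 ≡ 6. → (7, 6)
3A: (7, 6) + (16, 18). λ = (18 - 6)/(16 - 7) ≡ 12/9 mod 41. 9⁻¹ ≡ 32 (mod 41) since 9·32 = 288 ≡ 1, so λ ≡ 15.
  x = λ² - 7 - 16 = 225 - 23 ≡ 38; y = λ·(7 - 38) - 6 ≡ 21. → (38, 21)
3A = (38, 21).
Finally 3A + B:
(38, 21) + (23, 40). λ = (40 - 21)/(23 - 38) ≡ 19/26 mod 41. 26⁻¹ ≡ 30 (mod 41), so λ ≡ 37.
  x = λ² - 38 - 23 = 1369 - 61 ≡ 37; y = λ·(38 - 37) - 21 ≡ 16. → (37, 16)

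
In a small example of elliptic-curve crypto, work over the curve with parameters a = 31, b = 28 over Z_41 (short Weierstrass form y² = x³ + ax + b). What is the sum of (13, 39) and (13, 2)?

O

The two points share x = 13 and their y-coordinates satisfy 39 + 2 ≡ 0 (mod 41), so they are inverses. Their sum is 𝒪.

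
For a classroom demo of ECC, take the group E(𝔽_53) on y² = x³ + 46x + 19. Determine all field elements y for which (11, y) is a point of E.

x³ + 46x + 19 = 1856 ≡ 1 (mod 53).
Square roots of 1 mod 53: 1 and 52 (since 1² = 1 ≡ 1).

1, 52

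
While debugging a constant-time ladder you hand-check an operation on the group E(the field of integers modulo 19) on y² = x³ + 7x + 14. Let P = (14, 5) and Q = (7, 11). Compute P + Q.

(14, 5) + (7, 11). λ = (11 - 5)/(7 - 14) ≡ 6/12 mod 19. 12⁻¹ ≡ 8 (mod 19) since 12·8 = 96 ≡ 1, so λ ≡ 10.
  x = λ² - 14 - 7 = 100 - 21 ≡ 3; y = λ·(14 - 3) - 5 ≡ 10. → (3, 10)

(3, 10)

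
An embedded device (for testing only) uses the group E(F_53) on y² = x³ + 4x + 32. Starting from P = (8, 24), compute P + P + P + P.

Repeated addition: build up to 4P.
2P: tangent at (8, 24): λ = (3·8² + 4)/(2·24) ≡ 37/48. 48⁻¹ ≡ 21 (mod 53) since 48·21 = 1008 ≡ 1, so λ ≡ 37·21 ≡ 35.
  x = λ² - 8 - 8 = 1225 - 16 ≡ 43; y = λ·(8 - 43) - 24 ≡ 23. → (43, 23)
3P: (43, 23) + (8, 24). λ = (24 - 23)/(8 - 43) ≡ 1/18 mod 53. 18⁻¹ ≡ 3 (mod 53), so λ ≡ 3.
  x = λ² - 43 - 8 = 9 - 51 ≡ 11; y = λ·(43 - 11) - 23 ≡ 20. → (11, 20)
4P: (11, 20) + (8, 24). λ = (24 - 20)/(8 - 11) ≡ 4/50 mod 53. 50⁻¹ ≡ 35 (mod 53), so λ ≡ 34.
  x = λ² - 11 - 8 = 1156 - 19 ≡ 24; y = λ·(11 - 24) - 20 ≡ 15. → (24, 15)

(24, 15)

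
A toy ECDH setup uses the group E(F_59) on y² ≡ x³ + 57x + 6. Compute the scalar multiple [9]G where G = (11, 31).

Repeated addition: build up to 9G.
2G: tangent at (11, 31): λ = (3·11² + 57)/(2·31) ≡ 7/3. 3⁻¹ ≡ 20 (mod 59), so λ ≡ 7·20 ≡ 22.
  x = λ² - 11 - 11 = 484 - 22 ≡ 49; y = λ·(11 - 49) - 31 ≡ 18. → (49, 18)
3G: (49, 18) + (11, 31). λ = (31 - 18)/(11 - 49) ≡ 13/21 mod 59. 21⁻¹ ≡ 45 (mod 59) since 21·45 = 945 ≡ 1, so λ ≡ 54.
  x = λ² - 49 - 11 = 2916 - 60 ≡ 24; y = λ·(49 - 24) - 18 ≡ 34. → (24, 34)
4G: (24, 34) + (11, 31). λ = (31 - 34)/(11 - 24) ≡ 56/46 mod 59. 46⁻¹ ≡ 9 (mod 59), so λ ≡ 32.
  x = λ² - 24 - 11 = 1024 - 35 ≡ 45; y = λ·(24 - 45) - 34 ≡ 2. → (45, 2)
5G: (45, 2) + (11, 31). λ = (31 - 2)/(11 - 45) ≡ 29/25 mod 59. 25⁻¹ ≡ 26 (mod 59) since 25·26 = 650 ≡ 1, so λ ≡ 46.
  x = λ² - 45 - 11 = 2116 - 56 ≡ 54; y = λ·(45 - 54) - 2 ≡ 56. → (54, 56)
6G: (54, 56) + (11, 31). λ = (31 - 56)/(11 - 54) ≡ 34/16 mod 59. 16⁻¹ ≡ 48 (mod 59) since 16·48 = 768 ≡ 1, so λ ≡ 39.
  x = λ² - 54 - 11 = 1521 - 65 ≡ 40; y = λ·(54 - 40) - 56 ≡ 18. → (40, 18)
7G: (40, 18) + (11, 31). λ = (31 - 18)/(11 - 40) ≡ 13/30 mod 59. 30⁻¹ ≡ 2 (mod 59), so λ ≡ 26.
  x = λ² - 40 - 11 = 676 - 51 ≡ 35; y = λ·(40 - 35) - 18 ≡ 53. → (35, 53)
8G: (35, 53) + (11, 31). λ = (31 - 53)/(11 - 35) ≡ 37/35 mod 59. 35⁻¹ ≡ 27 (mod 59) since 35·27 = 945 ≡ 1, so λ ≡ 55.
  x = λ² - 35 - 11 = 3025 - 46 ≡ 29; y = λ·(35 - 29) - 53 ≡ 41. → (29, 41)
9G: (29, 41) + (11, 31). λ = (31 - 41)/(11 - 29) ≡ 49/41 mod 59. 41⁻¹ ≡ 36 (mod 59), so λ ≡ 53.
  x = λ² - 29 - 11 = 2809 - 40 ≡ 55; y = λ·(29 - 55) - 41 ≡ 56. → (55, 56)

(55, 56)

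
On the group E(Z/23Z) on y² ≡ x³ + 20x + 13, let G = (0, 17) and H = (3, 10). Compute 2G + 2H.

First 2G:
Repeated addition: build up to 2G.
2G: tangent at (0, 17): λ = (3·0² + 20)/(2·17) ≡ 20/11. 11⁻¹ ≡ 21 (mod 23), so λ ≡ 20·21 ≡ 6.
  x = λ² - 0 - 0 = 36 - 0 ≡ 13; y = λ·(0 - 13) - 17 ≡ 20. → (13, 20)
2G = (13, 20).
Next 2H:
Repeated addition: build up to 2H.
2H: tangent at (3, 10): λ = (3·3² + 20)/(2·10) ≡ 1/20. 20⁻¹ ≡ 15 (mod 23) since 20·15 = 300 ≡ 1, so λ ≡ 1·15 ≡ 15.
  x = λ² - 3 - 3 = 225 - 6 ≡ 12; y = λ·(3 - 12) - 10 ≡ 16. → (12, 16)
2H = (12, 16).
Finally 2G + 2H:
(13, 20) + (12, 16). λ = (16 - 20)/(12 - 13) ≡ 19/22 mod 23. 22⁻¹ ≡ 22 (mod 23), so λ ≡ 4.
  x = λ² - 13 - 12 = 16 - 25 ≡ 14; y = λ·(13 - 14) - 20 ≡ 22. → (14, 22)

(14, 22)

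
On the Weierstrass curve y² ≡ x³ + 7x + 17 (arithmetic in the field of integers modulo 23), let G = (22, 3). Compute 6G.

Double-and-add on 6 = (110)₂. Start with G = (22, 3) for the leading 1-bit.
double: tangent at (22, 3): λ = (3·22² + 7)/(2·3) ≡ 10/6. 6⁻¹ ≡ 4 (mod 23), so λ ≡ 10·4 ≡ 17.
  x = λ² - 22 - 22 = 289 - 44 ≡ 15; y = λ·(22 - 15) - 3 ≡ 1. → (15, 1)
add G: (15, 1) + (22, 3). λ = (3 - 1)/(22 - 15) ≡ 2/7 mod 23. 7⁻¹ ≡ 10 (mod 23) since 7·10 = 70 ≡ 1, so λ ≡ 20.
  x = λ² - 15 - 22 = 400 - 37 ≡ 18; y = λ·(15 - 18) - 1 ≡ 8. → (18, 8)
double: tangent at (18, 8): λ = (3·18² + 7)/(2·8) ≡ 13/16. 16⁻¹ ≡ 13 (mod 23), so λ ≡ 13·13 ≡ 8.
  x = λ² - 18 - 18 = 64 - 36 ≡ 5; y = λ·(18 - 5) - 8 ≡ 4. → (5, 4)

(5, 4)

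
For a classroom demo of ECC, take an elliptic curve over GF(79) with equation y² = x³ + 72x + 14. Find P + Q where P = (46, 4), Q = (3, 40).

(46, 4) + (3, 40). λ = (40 - 4)/(3 - 46) ≡ 36/36 mod 79. 36⁻¹ ≡ 11 (mod 79) since 36·11 = 396 ≡ 1, so λ ≡ 1.
  x = λ² - 46 - 3 = 1 - 49 ≡ 31; y = λ·(46 - 31) - 4 ≡ 11. → (31, 11)

(31, 11)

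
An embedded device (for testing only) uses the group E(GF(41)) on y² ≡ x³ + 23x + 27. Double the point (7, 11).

(2, 9)

tangent at (7, 11): λ = (3·7² + 23)/(2·11) ≡ 6/22. 22⁻¹ ≡ 28 (mod 41), so λ ≡ 6·28 ≡ 4.
  x = λ² - 7 - 7 = 16 - 14 ≡ 2; y = λ·(7 - 2) - 11 ≡ 9. → (2, 9)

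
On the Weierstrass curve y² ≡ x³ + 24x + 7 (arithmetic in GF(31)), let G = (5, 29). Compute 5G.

Double-and-add on 5 = (101)₂. Start with G = (5, 29) for the leading 1-bit.
double: tangent at (5, 29): λ = (3·5² + 24)/(2·29) ≡ 6/27. 27⁻¹ ≡ 23 (mod 31), so λ ≡ 6·23 ≡ 14.
  x = λ² - 5 - 5 = 196 - 10 ≡ 0; y = λ·(5 - 0) - 29 ≡ 10. → (0, 10)
double: tangent at (0, 10): λ = (3·0² + 24)/(2·10) ≡ 24/20. 20⁻¹ ≡ 14 (mod 31), so λ ≡ 24·14 ≡ 26.
  x = λ² - 0 - 0 = 676 - 0 ≡ 25; y = λ·(0 - 25) - 10 ≡ 22. → (25, 22)
add G: (25, 22) + (5, 29). λ = (29 - 22)/(5 - 25) ≡ 7/11 mod 31. 11⁻¹ ≡ 17 (mod 31) since 11·17 = 187 ≡ 1, so λ ≡ 26.
  x = λ² - 25 - 5 = 676 - 30 ≡ 26; y = λ·(25 - 26) - 22 ≡ 14. → (26, 14)

(26, 14)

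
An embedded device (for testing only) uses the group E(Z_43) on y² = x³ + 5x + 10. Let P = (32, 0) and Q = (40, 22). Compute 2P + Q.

(40, 22)

First 2P:
Repeated addition: build up to 2P.
2P: (32, 0) + (32, 0): same x and y₁ ≡ -y₂, so the sum is 𝒪.
2P = 𝒪.
Finally 2P + Q:
𝒪 + (40, 22) = (40, 22) (identity).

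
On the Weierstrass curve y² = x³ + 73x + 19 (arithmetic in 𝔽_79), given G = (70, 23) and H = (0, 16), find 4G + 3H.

(43, 30)

First 4G:
Repeated addition: build up to 4G.
2G: tangent at (70, 23): λ = (3·70² + 73)/(2·23) ≡ 0/46. 46⁻¹ ≡ 67 (mod 79), so λ ≡ 0·67 ≡ 0.
  x = λ² - 70 - 70 = 0 - 140 ≡ 18; y = λ·(70 - 18) - 23 ≡ 56. → (18, 56)
3G: (18, 56) + (70, 23). λ = (23 - 56)/(70 - 18) ≡ 46/52 mod 79. 52⁻¹ ≡ 38 (mod 79), so λ ≡ 10.
  x = λ² - 18 - 70 = 100 - 88 ≡ 12; y = λ·(18 - 12) - 56 ≡ 4. → (12, 4)
4G: (12, 4) + (70, 23). λ = (23 - 4)/(70 - 12) ≡ 19/58 mod 79. 58⁻¹ ≡ 15 (mod 79), so λ ≡ 48.
  x = λ² - 12 - 70 = 2304 - 82 ≡ 10; y = λ·(12 - 10) - 4 ≡ 13. → (10, 13)
4G = (10, 13).
Next 3H:
Repeated addition: build up to 3H.
2H: tangent at (0, 16): λ = (3·0² + 73)/(2·16) ≡ 73/32. 32⁻¹ ≡ 42 (mod 79), so λ ≡ 73·42 ≡ 64.
  x = λ² - 0 - 0 = 4096 - 0 ≡ 67; y = λ·(0 - 67) - 16 ≡ 41. → (67, 41)
3H: (67, 41) + (0, 16). λ = (16 - 41)/(0 - 67) ≡ 54/12 mod 79. 12⁻¹ ≡ 33 (mod 79), so λ ≡ 44.
  x = λ² - 67 - 0 = 1936 - 67 ≡ 52; y = λ·(67 - 52) - 41 ≡ 66. → (52, 66)
3H = (52, 66).
Finally 4G + 3H:
(10, 13) + (52, 66). λ = (66 - 13)/(52 - 10) ≡ 53/42 mod 79. 42⁻¹ ≡ 32 (mod 79), so λ ≡ 37.
  x = λ² - 10 - 52 = 1369 - 62 ≡ 43; y = λ·(10 - 43) - 13 ≡ 30. → (43, 30)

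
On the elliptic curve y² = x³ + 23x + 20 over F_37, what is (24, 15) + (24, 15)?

tangent at (24, 15): λ = (3·24² + 23)/(2·15) ≡ 12/30. 30⁻¹ ≡ 21 (mod 37), so λ ≡ 12·21 ≡ 30.
  x = λ² - 24 - 24 = 900 - 48 ≡ 1; y = λ·(24 - 1) - 15 ≡ 9. → (1, 9)

(1, 9)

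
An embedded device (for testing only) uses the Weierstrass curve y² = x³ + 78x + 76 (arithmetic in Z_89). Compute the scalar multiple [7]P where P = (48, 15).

Double-and-add on 7 = (111)₂. Start with P = (48, 15) for the leading 1-bit.
double: tangent at (48, 15): λ = (3·48² + 78)/(2·15) ≡ 48/30. 30⁻¹ ≡ 3 (mod 89) since 30·3 = 90 ≡ 1, so λ ≡ 48·3 ≡ 55.
  x = λ² - 48 - 48 = 3025 - 96 ≡ 81; y = λ·(48 - 81) - 15 ≡ 39. → (81, 39)
add P: (81, 39) + (48, 15). λ = (15 - 39)/(48 - 81) ≡ 65/56 mod 89. 56⁻¹ ≡ 62 (mod 89) since 56·62 = 3472 ≡ 1, so λ ≡ 25.
  x = λ² - 81 - 48 = 625 - 129 ≡ 51; y = λ·(81 - 51) - 39 ≡ 88. → (51, 88)
double: tangent at (51, 88): λ = (3·51² + 78)/(2·88) ≡ 49/87. 87⁻¹ ≡ 44 (mod 89) since 87·44 = 3828 ≡ 1, so λ ≡ 49·44 ≡ 20.
  x = λ² - 51 - 51 = 400 - 102 ≡ 31; y = λ·(51 - 31) - 88 ≡ 45. → (31, 45)
add P: (31, 45) + (48, 15). λ = (15 - 45)/(48 - 31) ≡ 59/17 mod 89. 17⁻¹ ≡ 21 (mod 89), so λ ≡ 82.
  x = λ² - 31 - 48 = 6724 - 79 ≡ 59; y = λ·(31 - 59) - 45 ≡ 62. → (59, 62)

(59, 62)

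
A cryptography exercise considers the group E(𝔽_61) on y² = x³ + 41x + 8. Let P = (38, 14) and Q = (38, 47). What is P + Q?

O

The two points share x = 38 and their y-coordinates satisfy 14 + 47 ≡ 0 (mod 61), so they are inverses. Their sum is O.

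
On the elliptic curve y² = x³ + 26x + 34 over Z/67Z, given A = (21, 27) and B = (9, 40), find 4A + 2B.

First 4A:
Double-and-add on 4 = (100)₂. Start with A = (21, 27) for the leading 1-bit.
double: tangent at (21, 27): λ = (3·21² + 26)/(2·27) ≡ 9/54. 54⁻¹ ≡ 36 (mod 67), so λ ≡ 9·36 ≡ 56.
  x = λ² - 21 - 21 = 3136 - 42 ≡ 12; y = λ·(21 - 12) - 27 ≡ 8. → (12, 8)
double: tangent at (12, 8): λ = (3·12² + 26)/(2·8) ≡ 56/16. 16⁻¹ ≡ 21 (mod 67), so λ ≡ 56·21 ≡ 37.
  x = λ² - 12 - 12 = 1369 - 24 ≡ 5; y = λ·(12 - 5) - 8 ≡ 50. → (5, 50)
4A = (5, 50).
Next 2B:
Repeated addition: build up to 2B.
2B: tangent at (9, 40): λ = (3·9² + 26)/(2·40) ≡ 1/13. 13⁻¹ ≡ 31 (mod 67), so λ ≡ 1·31 ≡ 31.
  x = λ² - 9 - 9 = 961 - 18 ≡ 5; y = λ·(9 - 5) - 40 ≡ 17. → (5, 17)
2B = (5, 17).
Finally 4A + 2B:
(5, 50) + (5, 17): same x and y₁ ≡ -y₂, so the sum is O.

O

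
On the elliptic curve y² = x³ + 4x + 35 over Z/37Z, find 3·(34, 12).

Write Q = (34, 12).
Repeated addition: build up to 3Q.
2Q: tangent at (34, 12): λ = (3·34² + 4)/(2·12) ≡ 31/24. 24⁻¹ ≡ 17 (mod 37), so λ ≡ 31·17 ≡ 9.
  x = λ² - 34 - 34 = 81 - 68 ≡ 13; y = λ·(34 - 13) - 12 ≡ 29. → (13, 29)
3Q: (13, 29) + (34, 12). λ = (12 - 29)/(34 - 13) ≡ 20/21 mod 37. 21⁻¹ ≡ 30 (mod 37) since 21·30 = 630 ≡ 1, so λ ≡ 8.
  x = λ² - 13 - 34 = 64 - 47 ≡ 17; y = λ·(13 - 17) - 29 ≡ 13. → (17, 13)

(17, 13)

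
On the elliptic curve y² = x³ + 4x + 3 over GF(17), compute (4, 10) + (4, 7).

The two points share x = 4 and their y-coordinates satisfy 10 + 7 ≡ 0 (mod 17), so they are inverses. Their sum is ∞.

O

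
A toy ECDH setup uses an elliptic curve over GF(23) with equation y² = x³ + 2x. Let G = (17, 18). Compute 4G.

(0, 0)

Repeated addition: build up to 4G.
2G: tangent at (17, 18): λ = (3·17² + 2)/(2·18) ≡ 18/13. 13⁻¹ ≡ 16 (mod 23), so λ ≡ 18·16 ≡ 12.
  x = λ² - 17 - 17 = 144 - 34 ≡ 18; y = λ·(17 - 18) - 18 ≡ 16. → (18, 16)
3G: (18, 16) + (17, 18). λ = (18 - 16)/(17 - 18) ≡ 2/22 mod 23. 22⁻¹ ≡ 22 (mod 23), so λ ≡ 21.
  x = λ² - 18 - 17 = 441 - 35 ≡ 15; y = λ·(18 - 15) - 16 ≡ 1. → (15, 1)
4G: (15, 1) + (17, 18). λ = (18 - 1)/(17 - 15) ≡ 17/2 mod 23. 2⁻¹ ≡ 12 (mod 23), so λ ≡ 20.
  x = λ² - 15 - 17 = 400 - 32 ≡ 0; y = λ·(15 - 0) - 1 ≡ 0. → (0, 0)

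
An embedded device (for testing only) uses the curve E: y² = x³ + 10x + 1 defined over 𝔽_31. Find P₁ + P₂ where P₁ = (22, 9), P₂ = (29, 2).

(12, 12)

(22, 9) + (29, 2). λ = (2 - 9)/(29 - 22) ≡ 24/7 mod 31. 7⁻¹ ≡ 9 (mod 31) since 7·9 = 63 ≡ 1, so λ ≡ 30.
  x = λ² - 22 - 29 = 900 - 51 ≡ 12; y = λ·(22 - 12) - 9 ≡ 12. → (12, 12)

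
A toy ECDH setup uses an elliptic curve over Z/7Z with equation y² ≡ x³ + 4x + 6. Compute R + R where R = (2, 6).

(4, 3)

tangent at (2, 6): λ = (3·2² + 4)/(2·6) ≡ 2/5. 5⁻¹ ≡ 3 (mod 7) since 5·3 = 15 ≡ 1, so λ ≡ 2·3 ≡ 6.
  x = λ² - 2 - 2 = 36 - 4 ≡ 4; y = λ·(2 - 4) - 6 ≡ 3. → (4, 3)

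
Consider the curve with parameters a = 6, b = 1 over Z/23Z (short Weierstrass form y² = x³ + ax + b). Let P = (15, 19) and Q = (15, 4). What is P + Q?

The two points share x = 15 and their y-coordinates satisfy 19 + 4 ≡ 0 (mod 23), so they are inverses. Their sum is the point at infinity.

O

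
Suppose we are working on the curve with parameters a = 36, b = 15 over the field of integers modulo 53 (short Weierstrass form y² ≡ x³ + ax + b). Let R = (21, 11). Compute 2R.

(2, 28)

tangent at (21, 11): λ = (3·21² + 36)/(2·11) ≡ 34/22. 22⁻¹ ≡ 41 (mod 53), so λ ≡ 34·41 ≡ 16.
  x = λ² - 21 - 21 = 256 - 42 ≡ 2; y = λ·(21 - 2) - 11 ≡ 28. → (2, 28)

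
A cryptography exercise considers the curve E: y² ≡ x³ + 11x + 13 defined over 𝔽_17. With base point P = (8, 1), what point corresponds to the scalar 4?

Double-and-add on 4 = (100)₂. Start with P = (8, 1) for the leading 1-bit.
double: tangent at (8, 1): λ = (3·8² + 11)/(2·1) ≡ 16/2. 2⁻¹ ≡ 9 (mod 17) since 2·9 = 18 ≡ 1, so λ ≡ 16·9 ≡ 8.
  x = λ² - 8 - 8 = 64 - 16 ≡ 14; y = λ·(8 - 14) - 1 ≡ 2. → (14, 2)
double: tangent at (14, 2): λ = (3·14² + 11)/(2·2) ≡ 4/4. 4⁻¹ ≡ 13 (mod 17) since 4·13 = 52 ≡ 1, so λ ≡ 4·13 ≡ 1.
  x = λ² - 14 - 14 = 1 - 28 ≡ 7; y = λ·(14 - 7) - 2 ≡ 5. → (7, 5)

(7, 5)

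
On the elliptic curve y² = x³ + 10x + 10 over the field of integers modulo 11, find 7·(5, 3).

Write Q = (5, 3).
Repeated addition: build up to 7Q.
2Q: tangent at (5, 3): λ = (3·5² + 10)/(2·3) ≡ 8/6. 6⁻¹ ≡ 2 (mod 11), so λ ≡ 8·2 ≡ 5.
  x = λ² - 5 - 5 = 25 - 10 ≡ 4; y = λ·(5 - 4) - 3 ≡ 2. → (4, 2)
3Q: (4, 2) + (5, 3). λ = (3 - 2)/(5 - 4) ≡ 1/1 mod 11. 1⁻¹ ≡ 1 (mod 11), so λ ≡ 1.
  x = λ² - 4 - 5 = 1 - 9 ≡ 3; y = λ·(4 - 3) - 2 ≡ 10. → (3, 10)
4Q: (3, 10) + (5, 3). λ = (3 - 10)/(5 - 3) ≡ 4/2 mod 11. 2⁻¹ ≡ 6 (mod 11), so λ ≡ 2.
  x = λ² - 3 - 5 = 4 - 8 ≡ 7; y = λ·(3 - 7) - 10 ≡ 4. → (7, 4)
5Q: (7, 4) + (5, 3). λ = (3 - 4)/(5 - 7) ≡ 10/9 mod 11. 9⁻¹ ≡ 5 (mod 11), so λ ≡ 6.
  x = λ² - 7 - 5 = 36 - 12 ≡ 2; y = λ·(7 - 2) - 4 ≡ 4. → (2, 4)
6Q: (2, 4) + (5, 3). λ = (3 - 4)/(5 - 2) ≡ 10/3 mod 11. 3⁻¹ ≡ 4 (mod 11), so λ ≡ 7.
  x = λ² - 2 - 5 = 49 - 7 ≡ 9; y = λ·(2 - 9) - 4 ≡ 2. → (9, 2)
7Q: (9, 2) + (5, 3). λ = (3 - 2)/(5 - 9) ≡ 1/7 mod 11. 7⁻¹ ≡ 8 (mod 11), so λ ≡ 8.
  x = λ² - 9 - 5 = 64 - 14 ≡ 6; y = λ·(9 - 6) - 2 ≡ 0. → (6, 0)

(6, 0)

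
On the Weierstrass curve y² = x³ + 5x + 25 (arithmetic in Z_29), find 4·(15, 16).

(20, 11)

Write Q = (15, 16).
Double-and-add on 4 = (100)₂. Start with Q = (15, 16) for the leading 1-bit.
double: tangent at (15, 16): λ = (3·15² + 5)/(2·16) ≡ 13/3. 3⁻¹ ≡ 10 (mod 29), so λ ≡ 13·10 ≡ 14.
  x = λ² - 15 - 15 = 196 - 30 ≡ 21; y = λ·(15 - 21) - 16 ≡ 16. → (21, 16)
double: tangent at (21, 16): λ = (3·21² + 5)/(2·16) ≡ 23/3. 3⁻¹ ≡ 10 (mod 29) since 3·10 = 30 ≡ 1, so λ ≡ 23·10 ≡ 27.
  x = λ² - 21 - 21 = 729 - 42 ≡ 20; y = λ·(21 - 20) - 16 ≡ 11. → (20, 11)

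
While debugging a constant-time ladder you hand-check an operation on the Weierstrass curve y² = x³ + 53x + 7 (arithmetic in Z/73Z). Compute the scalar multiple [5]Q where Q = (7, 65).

(4, 8)

Double-and-add on 5 = (101)₂. Start with Q = (7, 65) for the leading 1-bit.
double: tangent at (7, 65): λ = (3·7² + 53)/(2·65) ≡ 54/57. 57⁻¹ ≡ 41 (mod 73), so λ ≡ 54·41 ≡ 24.
  x = λ² - 7 - 7 = 576 - 14 ≡ 51; y = λ·(7 - 51) - 65 ≡ 47. → (51, 47)
double: tangent at (51, 47): λ = (3·51² + 53)/(2·47) ≡ 45/21. 21⁻¹ ≡ 7 (mod 73), so λ ≡ 45·7 ≡ 23.
  x = λ² - 51 - 51 = 529 - 102 ≡ 62; y = λ·(51 - 62) - 47 ≡ 65. → (62, 65)
add Q: (62, 65) + (7, 65). λ = (65 - 65)/(7 - 62) ≡ 0/18 mod 73. 18⁻¹ ≡ 69 (mod 73), so λ ≡ 0.
  x = λ² - 62 - 7 = 0 - 69 ≡ 4; y = λ·(62 - 4) - 65 ≡ 8. → (4, 8)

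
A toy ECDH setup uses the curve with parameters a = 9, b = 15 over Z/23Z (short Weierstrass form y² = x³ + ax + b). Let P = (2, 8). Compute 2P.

(5, 1)

tangent at (2, 8): λ = (3·2² + 9)/(2·8) ≡ 21/16. 16⁻¹ ≡ 13 (mod 23), so λ ≡ 21·13 ≡ 20.
  x = λ² - 2 - 2 = 400 - 4 ≡ 5; y = λ·(2 - 5) - 8 ≡ 1. → (5, 1)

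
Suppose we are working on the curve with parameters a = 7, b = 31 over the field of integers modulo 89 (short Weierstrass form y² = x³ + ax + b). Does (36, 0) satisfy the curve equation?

y² = 0² ≡ 0; x³ + 7x + 31 = 46939 ≡ 36 (mod 89). 0 ≠ 36.

no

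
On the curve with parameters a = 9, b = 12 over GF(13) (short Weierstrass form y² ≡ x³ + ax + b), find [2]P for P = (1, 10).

tangent at (1, 10): λ = (3·1² + 9)/(2·10) ≡ 12/7. 7⁻¹ ≡ 2 (mod 13) since 7·2 = 14 ≡ 1, so λ ≡ 12·2 ≡ 11.
  x = λ² - 1 - 1 = 121 - 2 ≡ 2; y = λ·(1 - 2) - 10 ≡ 5. → (2, 5)

(2, 5)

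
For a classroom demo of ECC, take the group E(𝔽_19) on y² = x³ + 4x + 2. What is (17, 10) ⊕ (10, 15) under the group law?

(15, 13)

(17, 10) + (10, 15). λ = (15 - 10)/(10 - 17) ≡ 5/12 mod 19. 12⁻¹ ≡ 8 (mod 19) since 12·8 = 96 ≡ 1, so λ ≡ 2.
  x = λ² - 17 - 10 = 4 - 27 ≡ 15; y = λ·(17 - 15) - 10 ≡ 13. → (15, 13)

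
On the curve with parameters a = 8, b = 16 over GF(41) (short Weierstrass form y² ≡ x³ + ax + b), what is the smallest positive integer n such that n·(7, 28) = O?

2P: tangent at (7, 28): λ = (3·7² + 8)/(2·28) ≡ 32/15. 15⁻¹ ≡ 11 (mod 41), so λ ≡ 32·11 ≡ 24.
  x = λ² - 7 - 7 = 576 - 14 ≡ 29; y = λ·(7 - 29) - 28 ≡ 18. → (29, 18)
3P: (29, 18) + (7, 28). λ = (28 - 18)/(7 - 29) ≡ 10/19 mod 41. 19⁻¹ ≡ 13 (mod 41), so λ ≡ 7.
  x = λ² - 29 - 7 = 49 - 36 ≡ 13; y = λ·(29 - 13) - 18 ≡ 12. → (13, 12)
4P: (13, 12) + (7, 28). λ = (28 - 12)/(7 - 13) ≡ 16/35 mod 41. 35⁻¹ ≡ 34 (mod 41), so λ ≡ 11.
  x = λ² - 13 - 7 = 121 - 20 ≡ 19; y = λ·(13 - 19) - 12 ≡ 4. → (19, 4)
5P: (19, 4) + (7, 28). λ = (28 - 4)/(7 - 19) ≡ 24/29 mod 41. 29⁻¹ ≡ 17 (mod 41), so λ ≡ 39.
  x = λ² - 19 - 7 = 1521 - 26 ≡ 19; y = λ·(19 - 19) - 4 ≡ 37. → (19, 37)
6P: (19, 37) + (7, 28). λ = (28 - 37)/(7 - 19) ≡ 32/29 mod 41. 29⁻¹ ≡ 17 (mod 41) since 29·17 = 493 ≡ 1, so λ ≡ 11.
  x = λ² - 19 - 7 = 121 - 26 ≡ 13; y = λ·(19 - 13) - 37 ≡ 29. → (13, 29)
7P: (13, 29) + (7, 28). λ = (28 - 29)/(7 - 13) ≡ 40/35 mod 41. 35⁻¹ ≡ 34 (mod 41), so λ ≡ 7.
  x = λ² - 13 - 7 = 49 - 20 ≡ 29; y = λ·(13 - 29) - 29 ≡ 23. → (29, 23)
8P: (29, 23) + (7, 28). λ = (28 - 23)/(7 - 29) ≡ 5/19 mod 41. 19⁻¹ ≡ 13 (mod 41), so λ ≡ 24.
  x = λ² - 29 - 7 = 576 - 36 ≡ 7; y = λ·(29 - 7) - 23 ≡ 13. → (7, 13)
9P: (7, 13) + (7, 28): same x and y₁ ≡ -y₂, so the sum is O.
9P = O, so the order is 9.

9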